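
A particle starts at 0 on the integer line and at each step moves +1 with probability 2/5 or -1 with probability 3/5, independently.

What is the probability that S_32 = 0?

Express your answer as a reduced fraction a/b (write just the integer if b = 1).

Answer: 339142768681303277568/4656612873077392578125

Derivation:
To be at 0 after 32 steps: need exactly 16 steps of +1 and 16 of -1.
Number of such sequences: C(32,16) = 601080390
Each has probability (2/5)^16 · (3/5)^16 = 2821109907456/23283064365386962890625
P = 601080390 · 2821109907456/23283064365386962890625 = 339142768681303277568/4656612873077392578125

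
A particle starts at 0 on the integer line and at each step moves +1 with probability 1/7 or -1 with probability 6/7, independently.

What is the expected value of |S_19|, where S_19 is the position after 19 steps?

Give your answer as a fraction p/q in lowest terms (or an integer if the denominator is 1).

Answer: 22100296561249255/1628413597910449

Derivation:
S_19 takes values m ≡ 1 (mod 2) with |m| ≤ 19; P(S_19=m) = C(19,(19+m)/2) · (1/7)^((19+m)/2) · (6/7)^((19-m)/2).
Distribution: P(S=-19)=609359740010496/11398895185373143, P(S=-17)=1929639176699904/11398895185373143, P(S=-15)=2894458765049856/11398895185373143, P(S=-13)=2733655500324864/11398895185373143, P(S=-11)=1822437000216576/11398895185373143, P(S=-9)=911218500108288/11398895185373143, P(S=-7)=50623250006016/1628413597910449, P(S=-5)=109683708346368/11398895185373143, P(S=-3)=27420927086592/11398895185373143, P(S=-1)=5585744406528/11398895185373143, P(S=1)=930957401088/11398895185373143, P(S=3)=126948736512/11398895185373143, P(S=5)=14105415168/11398895185373143, P(S=7)=180838656/1628413597910449, P(S=9)=90419328/11398895185373143, P(S=11)=5023296/11398895185373143, P(S=13)=209304/11398895185373143, P(S=15)=6156/11398895185373143, P(S=17)=114/11398895185373143, P(S=19)=1/11398895185373143
E[|S_19|] = Σ_m |m|·P(S_19=m) = 22100296561249255/1628413597910449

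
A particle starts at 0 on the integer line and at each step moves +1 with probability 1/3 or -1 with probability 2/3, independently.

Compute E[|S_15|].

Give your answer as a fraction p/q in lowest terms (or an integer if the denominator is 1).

S_15 takes values m ≡ 1 (mod 2) with |m| ≤ 15; P(S_15=m) = C(15,(15+m)/2) · (1/3)^((15+m)/2) · (2/3)^((15-m)/2).
Distribution: P(S=-15)=32768/14348907, P(S=-13)=81920/4782969, P(S=-11)=286720/4782969, P(S=-9)=1863680/14348907, P(S=-7)=931840/4782969, P(S=-5)=1025024/4782969, P(S=-3)=2562560/14348907, P(S=-1)=183040/1594323, P(S=1)=91520/1594323, P(S=3)=320320/14348907, P(S=5)=32032/4782969, P(S=7)=7280/4782969, P(S=9)=3640/14348907, P(S=11)=140/4782969, P(S=13)=10/4782969, P(S=15)=1/14348907
E[|S_15|] = Σ_m |m|·P(S_15=m) = 2839115/531441

Answer: 2839115/531441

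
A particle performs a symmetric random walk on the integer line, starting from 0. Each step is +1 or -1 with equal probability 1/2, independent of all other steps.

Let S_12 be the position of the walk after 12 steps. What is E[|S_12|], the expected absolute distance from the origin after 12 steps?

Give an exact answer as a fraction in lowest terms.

S_12 takes values m ≡ 0 (mod 2) with |m| ≤ 12; P(S_12=m) = C(12,(12+m)/2)/2^12.
Total paths: 2^12 = 4096
Distribution: P(S=-12)=1/4096, P(S=-10)=12/4096, P(S=-8)=66/4096, P(S=-6)=220/4096, P(S=-4)=495/4096, P(S=-2)=792/4096, P(S=0)=924/4096, P(S=2)=792/4096, P(S=4)=495/4096, P(S=6)=220/4096, P(S=8)=66/4096, P(S=10)=12/4096, P(S=12)=1/4096
E[|S_12|] = Σ_m |m|·P(S_12=m) = 11088/4096 = 693/256

Answer: 693/256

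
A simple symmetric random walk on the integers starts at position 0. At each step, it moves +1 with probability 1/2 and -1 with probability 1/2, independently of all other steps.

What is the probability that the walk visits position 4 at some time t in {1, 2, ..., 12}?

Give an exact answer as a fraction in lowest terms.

Count via complement. Let g(t,s) = #length-t paths at position s with S_1..S_t all ≠ 4.
g(t,s) = g(t-1,s-1) + g(t-1,s+1) for s ≠ 4; g(t,4) = 0.
t=0: g(0,0)=1
t=1: g(1,-1)=1 g(1,1)=1
t=2: g(2,-2)=1 g(2,0)=2 g(2,2)=1
t=3: g(3,-3)=1 g(3,-1)=3 g(3,1)=3 g(3,3)=1
t=4: g(4,-4)=1 g(4,-2)=4 g(4,0)=6 g(4,2)=4
t=5: g(5,-5)=1 g(5,-3)=5 g(5,-1)=10 g(5,1)=10 g(5,3)=4
t=6: g(6,-6)=1 g(6,-4)=6 g(6,-2)=15 g(6,0)=20 g(6,2)=14
t=7: g(7,-7)=1 g(7,-5)=7 g(7,-3)=21 g(7,-1)=35 g(7,1)=34 g(7,3)=14
t=8: g(8,-8)=1 g(8,-6)=8 g(8,-4)=28 g(8,-2)=56 g(8,0)=69 g(8,2)=48
t=9: g(9,-9)=1 g(9,-7)=9 g(9,-5)=36 g(9,-3)=84 g(9,-1)=125 g(9,1)=117 g(9,3)=48
t=10: g(10,-10)=1 g(10,-8)=10 g(10,-6)=45 g(10,-4)=120 g(10,-2)=209 g(10,0)=242 g(10,2)=165
t=11: g(11,-11)=1 g(11,-9)=11 g(11,-7)=55 g(11,-5)=165 g(11,-3)=329 g(11,-1)=451 g(11,1)=407 g(11,3)=165
t=12: g(12,-12)=1 g(12,-10)=12 g(12,-8)=66 g(12,-6)=220 g(12,-4)=494 g(12,-2)=780 g(12,0)=858 g(12,2)=572
Paths never hitting 4: Σ_s g(12,s) = 3003
Paths hitting 4: 2^12 - 3003 = 1093
P = 1093/4096 = 1093/4096

Answer: 1093/4096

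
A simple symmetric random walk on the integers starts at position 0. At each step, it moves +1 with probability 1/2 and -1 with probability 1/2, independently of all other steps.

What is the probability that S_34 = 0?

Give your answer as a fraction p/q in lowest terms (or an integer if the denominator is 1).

Answer: 583401555/4294967296

Derivation:
To return to 0 after 34 steps: need exactly 17 steps of +1 and 17 of -1.
Favorable paths: C(34,17) = 2333606220
Total paths: 2^34 = 17179869184
P = 2333606220/17179869184 = 583401555/4294967296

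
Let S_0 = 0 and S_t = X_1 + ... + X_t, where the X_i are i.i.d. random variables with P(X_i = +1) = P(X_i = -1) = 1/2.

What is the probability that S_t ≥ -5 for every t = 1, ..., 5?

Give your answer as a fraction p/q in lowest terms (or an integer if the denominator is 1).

Let f(t,s) = #length-t paths at position s with S_1..S_t all ≥ -5.
f(t,s) = f(t-1,s-1) + f(t-1,s+1) for s ≥ -5; f(t,s) = 0 for s < -5.
t=0: f(0,0)=1
t=1: f(1,-1)=1 f(1,1)=1
t=2: f(2,-2)=1 f(2,0)=2 f(2,2)=1
t=3: f(3,-3)=1 f(3,-1)=3 f(3,1)=3 f(3,3)=1
t=4: f(4,-4)=1 f(4,-2)=4 f(4,0)=6 f(4,2)=4 f(4,4)=1
t=5: f(5,-5)=1 f(5,-3)=5 f(5,-1)=10 f(5,1)=10 f(5,3)=5 f(5,5)=1
Σ_s f(5,s) = 32
P = 32/32 = 1

Answer: 1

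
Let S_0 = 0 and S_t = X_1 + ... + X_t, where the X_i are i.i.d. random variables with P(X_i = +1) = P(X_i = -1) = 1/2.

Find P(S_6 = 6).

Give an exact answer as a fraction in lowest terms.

To reach position 6 after 6 steps: need 6 steps of +1 and 0 of -1.
Favorable paths: C(6,6) = 1
Total paths: 2^6 = 64
P = 1/64 = 1/64

Answer: 1/64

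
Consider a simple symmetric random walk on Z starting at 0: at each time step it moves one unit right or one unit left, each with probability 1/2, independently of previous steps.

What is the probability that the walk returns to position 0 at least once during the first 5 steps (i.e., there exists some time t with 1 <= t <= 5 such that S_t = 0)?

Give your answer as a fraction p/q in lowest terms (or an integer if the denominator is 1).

Count via complement. Let g(t,s) = #length-t paths at position s with S_1..S_t all ≠ 0.
g(t,s) = g(t-1,s-1) + g(t-1,s+1) for s ≠ 0; g(t,0) = 0.
t=0: g(0,0)=1
t=1: g(1,-1)=1 g(1,1)=1
t=2: g(2,-2)=1 g(2,2)=1
t=3: g(3,-3)=1 g(3,-1)=1 g(3,1)=1 g(3,3)=1
t=4: g(4,-4)=1 g(4,-2)=2 g(4,2)=2 g(4,4)=1
t=5: g(5,-5)=1 g(5,-3)=3 g(5,-1)=2 g(5,1)=2 g(5,3)=3 g(5,5)=1
Paths never hitting 0: Σ_s g(5,s) = 12
Paths hitting 0: 2^5 - 12 = 20
P = 20/32 = 5/8

Answer: 5/8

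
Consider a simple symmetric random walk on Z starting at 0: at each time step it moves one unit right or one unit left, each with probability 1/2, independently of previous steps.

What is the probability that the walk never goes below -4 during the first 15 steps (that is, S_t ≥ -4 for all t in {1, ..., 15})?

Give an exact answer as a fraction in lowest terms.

Answer: 25883/32768

Derivation:
Let f(t,s) = #length-t paths at position s with S_1..S_t all ≥ -4.
f(t,s) = f(t-1,s-1) + f(t-1,s+1) for s ≥ -4; f(t,s) = 0 for s < -4.
t=0: f(0,0)=1
t=1: f(1,-1)=1 f(1,1)=1
t=2: f(2,-2)=1 f(2,0)=2 f(2,2)=1
t=3: f(3,-3)=1 f(3,-1)=3 f(3,1)=3 f(3,3)=1
t=4: f(4,-4)=1 f(4,-2)=4 f(4,0)=6 f(4,2)=4 f(4,4)=1
t=5: f(5,-3)=5 f(5,-1)=10 f(5,1)=10 f(5,3)=5 f(5,5)=1
t=6: f(6,-4)=5 f(6,-2)=15 f(6,0)=20 f(6,2)=15 f(6,4)=6 f(6,6)=1
t=7: f(7,-3)=20 f(7,-1)=35 f(7,1)=35 f(7,3)=21 f(7,5)=7 f(7,7)=1
t=8: f(8,-4)=20 f(8,-2)=55 f(8,0)=70 f(8,2)=56 f(8,4)=28 f(8,6)=8 f(8,8)=1
t=9: f(9,-3)=75 f(9,-1)=125 f(9,1)=126 f(9,3)=84 f(9,5)=36 f(9,7)=9 f(9,9)=1
t=10: f(10,-4)=75 f(10,-2)=200 f(10,0)=251 f(10,2)=210 f(10,4)=120 f(10,6)=45 f(10,8)=10 f(10,10)=1
t=11: f(11,-3)=275 f(11,-1)=451 f(11,1)=461 f(11,3)=330 f(11,5)=165 f(11,7)=55 f(11,9)=11 f(11,11)=1
t=12: f(12,-4)=275 f(12,-2)=726 f(12,0)=912 f(12,2)=791 f(12,4)=495 f(12,6)=220 f(12,8)=66 f(12,10)=12 f(12,12)=1
t=13: f(13,-3)=1001 f(13,-1)=1638 f(13,1)=1703 f(13,3)=1286 f(13,5)=715 f(13,7)=286 f(13,9)=78 f(13,11)=13 f(13,13)=1
t=14: f(14,-4)=1001 f(14,-2)=2639 f(14,0)=3341 f(14,2)=2989 f(14,4)=2001 f(14,6)=1001 f(14,8)=364 f(14,10)=91 f(14,12)=14 f(14,14)=1
t=15: f(15,-3)=3640 f(15,-1)=5980 f(15,1)=6330 f(15,3)=4990 f(15,5)=3002 f(15,7)=1365 f(15,9)=455 f(15,11)=105 f(15,13)=15 f(15,15)=1
Σ_s f(15,s) = 25883
P = 25883/32768 = 25883/32768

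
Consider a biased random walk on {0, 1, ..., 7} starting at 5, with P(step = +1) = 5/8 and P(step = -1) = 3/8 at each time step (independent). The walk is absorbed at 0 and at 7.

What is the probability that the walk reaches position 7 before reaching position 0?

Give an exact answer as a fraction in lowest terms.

Answer: 36025/37969

Derivation:
Biased walk: p = 5/8, q = 3/8, r = q/p = 3/5
Gambler's ruin: P(hit 7 before 0 | start at 5) = (1 - r^a)/(1 - r^N)
r^5 = 243/3125; r^7 = 2187/78125
P = (1 - 243/3125) / (1 - 2187/78125) = 2882/3125 / 75938/78125 = 36025/37969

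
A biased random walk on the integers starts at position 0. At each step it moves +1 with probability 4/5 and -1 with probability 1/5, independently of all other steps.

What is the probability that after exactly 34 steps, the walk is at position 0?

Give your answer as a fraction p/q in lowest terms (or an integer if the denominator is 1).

Answer: 8018209917313744896/116415321826934814453125

Derivation:
To be at 0 after 34 steps: need exactly 17 steps of +1 and 17 of -1.
Number of such sequences: C(34,17) = 2333606220
Each has probability (4/5)^17 · (1/5)^17 = 17179869184/582076609134674072265625
P = 2333606220 · 17179869184/582076609134674072265625 = 8018209917313744896/116415321826934814453125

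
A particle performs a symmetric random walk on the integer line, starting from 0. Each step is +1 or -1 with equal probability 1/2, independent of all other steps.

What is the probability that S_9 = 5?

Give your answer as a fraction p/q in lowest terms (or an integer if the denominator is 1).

Answer: 9/128

Derivation:
To reach position 5 after 9 steps: need 7 steps of +1 and 2 of -1.
Favorable paths: C(9,7) = 36
Total paths: 2^9 = 512
P = 36/512 = 9/128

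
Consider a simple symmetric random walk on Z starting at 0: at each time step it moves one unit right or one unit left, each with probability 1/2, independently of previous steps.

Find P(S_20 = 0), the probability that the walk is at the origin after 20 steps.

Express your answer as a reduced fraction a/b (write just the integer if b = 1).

To return to 0 after 20 steps: need exactly 10 steps of +1 and 10 of -1.
Favorable paths: C(20,10) = 184756
Total paths: 2^20 = 1048576
P = 184756/1048576 = 46189/262144

Answer: 46189/262144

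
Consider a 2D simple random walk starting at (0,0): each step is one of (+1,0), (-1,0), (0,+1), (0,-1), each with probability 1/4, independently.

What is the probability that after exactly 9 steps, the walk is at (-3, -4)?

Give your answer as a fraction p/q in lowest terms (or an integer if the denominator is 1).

Let h be the number of horizontal steps (so 9-h are vertical). To end at (-3,-4) need (h-3)/2 right-steps and ((9-h)-4)/2 up-steps.
Sum over h with 3 ≤ h ≤ 5, h ≡ 1 (mod 2), 9-h ≡ 0 (mod 2):
h=3: C(9,3)·C(3,0)·C(6,1) = 84·1·6 = 504
h=5: C(9,5)·C(5,1)·C(4,0) = 126·5·1 = 630
Total favorable: 1134
Total paths: 4^9 = 262144
P = 1134/262144 = 567/131072

Answer: 567/131072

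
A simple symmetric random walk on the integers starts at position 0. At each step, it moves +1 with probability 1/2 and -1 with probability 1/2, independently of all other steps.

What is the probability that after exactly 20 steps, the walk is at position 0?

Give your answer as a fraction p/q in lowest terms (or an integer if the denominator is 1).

To return to 0 after 20 steps: need exactly 10 steps of +1 and 10 of -1.
Favorable paths: C(20,10) = 184756
Total paths: 2^20 = 1048576
P = 184756/1048576 = 46189/262144

Answer: 46189/262144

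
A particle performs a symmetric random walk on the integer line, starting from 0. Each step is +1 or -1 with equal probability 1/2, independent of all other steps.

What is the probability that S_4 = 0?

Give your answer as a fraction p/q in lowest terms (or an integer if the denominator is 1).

To return to 0 after 4 steps: need exactly 2 steps of +1 and 2 of -1.
Favorable paths: C(4,2) = 6
Total paths: 2^4 = 16
P = 6/16 = 3/8

Answer: 3/8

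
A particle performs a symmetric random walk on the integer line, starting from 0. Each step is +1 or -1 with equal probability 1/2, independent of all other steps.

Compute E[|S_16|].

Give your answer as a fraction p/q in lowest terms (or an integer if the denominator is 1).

Answer: 6435/2048

Derivation:
S_16 takes values m ≡ 0 (mod 2) with |m| ≤ 16; P(S_16=m) = C(16,(16+m)/2)/2^16.
Total paths: 2^16 = 65536
Distribution: P(S=-16)=1/65536, P(S=-14)=16/65536, P(S=-12)=120/65536, P(S=-10)=560/65536, P(S=-8)=1820/65536, P(S=-6)=4368/65536, P(S=-4)=8008/65536, P(S=-2)=11440/65536, P(S=0)=12870/65536, P(S=2)=11440/65536, P(S=4)=8008/65536, P(S=6)=4368/65536, P(S=8)=1820/65536, P(S=10)=560/65536, P(S=12)=120/65536, P(S=14)=16/65536, P(S=16)=1/65536
E[|S_16|] = Σ_m |m|·P(S_16=m) = 205920/65536 = 6435/2048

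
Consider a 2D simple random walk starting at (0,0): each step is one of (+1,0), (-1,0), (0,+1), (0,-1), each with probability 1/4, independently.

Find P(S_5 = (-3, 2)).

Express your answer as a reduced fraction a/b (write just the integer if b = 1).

Answer: 5/512

Derivation:
Let h be the number of horizontal steps (so 5-h are vertical). To end at (-3,2) need (h-3)/2 right-steps and ((5-h)+2)/2 up-steps.
Sum over h with 3 ≤ h ≤ 3, h ≡ 1 (mod 2), 5-h ≡ 0 (mod 2):
h=3: C(5,3)·C(3,0)·C(2,2) = 10·1·1 = 10
Total favorable: 10
Total paths: 4^5 = 1024
P = 10/1024 = 5/512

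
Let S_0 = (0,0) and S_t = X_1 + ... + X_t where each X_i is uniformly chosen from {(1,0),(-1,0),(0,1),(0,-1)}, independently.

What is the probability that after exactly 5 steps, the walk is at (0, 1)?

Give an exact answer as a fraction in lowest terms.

Let h be the number of horizontal steps (so 5-h are vertical). To end at (0,1) need (h+0)/2 right-steps and ((5-h)+1)/2 up-steps.
Sum over h with 0 ≤ h ≤ 4, h ≡ 0 (mod 2), 5-h ≡ 1 (mod 2):
h=0: C(5,0)·C(0,0)·C(5,3) = 1·1·10 = 10
h=2: C(5,2)·C(2,1)·C(3,2) = 10·2·3 = 60
h=4: C(5,4)·C(4,2)·C(1,1) = 5·6·1 = 30
Total favorable: 100
Total paths: 4^5 = 1024
P = 100/1024 = 25/256

Answer: 25/256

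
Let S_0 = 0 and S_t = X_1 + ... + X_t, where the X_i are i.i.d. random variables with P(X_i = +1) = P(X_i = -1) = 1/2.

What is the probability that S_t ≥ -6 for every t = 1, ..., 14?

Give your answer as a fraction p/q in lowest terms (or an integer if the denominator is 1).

Answer: 3861/4096

Derivation:
Let f(t,s) = #length-t paths at position s with S_1..S_t all ≥ -6.
f(t,s) = f(t-1,s-1) + f(t-1,s+1) for s ≥ -6; f(t,s) = 0 for s < -6.
t=0: f(0,0)=1
t=1: f(1,-1)=1 f(1,1)=1
t=2: f(2,-2)=1 f(2,0)=2 f(2,2)=1
t=3: f(3,-3)=1 f(3,-1)=3 f(3,1)=3 f(3,3)=1
t=4: f(4,-4)=1 f(4,-2)=4 f(4,0)=6 f(4,2)=4 f(4,4)=1
t=5: f(5,-5)=1 f(5,-3)=5 f(5,-1)=10 f(5,1)=10 f(5,3)=5 f(5,5)=1
t=6: f(6,-6)=1 f(6,-4)=6 f(6,-2)=15 f(6,0)=20 f(6,2)=15 f(6,4)=6 f(6,6)=1
t=7: f(7,-5)=7 f(7,-3)=21 f(7,-1)=35 f(7,1)=35 f(7,3)=21 f(7,5)=7 f(7,7)=1
t=8: f(8,-6)=7 f(8,-4)=28 f(8,-2)=56 f(8,0)=70 f(8,2)=56 f(8,4)=28 f(8,6)=8 f(8,8)=1
t=9: f(9,-5)=35 f(9,-3)=84 f(9,-1)=126 f(9,1)=126 f(9,3)=84 f(9,5)=36 f(9,7)=9 f(9,9)=1
t=10: f(10,-6)=35 f(10,-4)=119 f(10,-2)=210 f(10,0)=252 f(10,2)=210 f(10,4)=120 f(10,6)=45 f(10,8)=10 f(10,10)=1
t=11: f(11,-5)=154 f(11,-3)=329 f(11,-1)=462 f(11,1)=462 f(11,3)=330 f(11,5)=165 f(11,7)=55 f(11,9)=11 f(11,11)=1
t=12: f(12,-6)=154 f(12,-4)=483 f(12,-2)=791 f(12,0)=924 f(12,2)=792 f(12,4)=495 f(12,6)=220 f(12,8)=66 f(12,10)=12 f(12,12)=1
t=13: f(13,-5)=637 f(13,-3)=1274 f(13,-1)=1715 f(13,1)=1716 f(13,3)=1287 f(13,5)=715 f(13,7)=286 f(13,9)=78 f(13,11)=13 f(13,13)=1
t=14: f(14,-6)=637 f(14,-4)=1911 f(14,-2)=2989 f(14,0)=3431 f(14,2)=3003 f(14,4)=2002 f(14,6)=1001 f(14,8)=364 f(14,10)=91 f(14,12)=14 f(14,14)=1
Σ_s f(14,s) = 15444
P = 15444/16384 = 3861/4096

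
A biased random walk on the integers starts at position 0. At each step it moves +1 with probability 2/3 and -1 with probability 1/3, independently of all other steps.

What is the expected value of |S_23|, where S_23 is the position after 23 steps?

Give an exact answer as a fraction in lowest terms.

Answer: 247004221931/31381059609

Derivation:
S_23 takes values m ≡ 1 (mod 2) with |m| ≤ 23; P(S_23=m) = C(23,(23+m)/2) · (2/3)^((23+m)/2) · (1/3)^((23-m)/2).
Distribution: P(S=-23)=1/94143178827, P(S=-21)=46/94143178827, P(S=-19)=1012/94143178827, P(S=-17)=14168/94143178827, P(S=-15)=141680/94143178827, P(S=-13)=1076768/94143178827, P(S=-11)=2153536/31381059609, P(S=-9)=10460032/31381059609, P(S=-7)=41840128/31381059609, P(S=-5)=418401280/94143178827, P(S=-3)=1171523584/94143178827, P(S=-1)=2769055744/94143178827, P(S=1)=5538111488/94143178827, P(S=3)=9372188672/94143178827, P(S=5)=13388840960/94143178827, P(S=7)=5355536384/31381059609, P(S=9)=5355536384/31381059609, P(S=11)=4410441728/31381059609, P(S=13)=8820883456/94143178827, P(S=15)=4642570240/94143178827, P(S=17)=1857028096/94143178827, P(S=19)=530579456/94143178827, P(S=21)=96468992/94143178827, P(S=23)=8388608/94143178827
E[|S_23|] = Σ_m |m|·P(S_23=m) = 247004221931/31381059609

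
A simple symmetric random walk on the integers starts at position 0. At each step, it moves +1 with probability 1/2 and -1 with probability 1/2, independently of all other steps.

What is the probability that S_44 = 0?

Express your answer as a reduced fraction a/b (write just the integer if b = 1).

To return to 0 after 44 steps: need exactly 22 steps of +1 and 22 of -1.
Favorable paths: C(44,22) = 2104098963720
Total paths: 2^44 = 17592186044416
P = 2104098963720/17592186044416 = 263012370465/2199023255552

Answer: 263012370465/2199023255552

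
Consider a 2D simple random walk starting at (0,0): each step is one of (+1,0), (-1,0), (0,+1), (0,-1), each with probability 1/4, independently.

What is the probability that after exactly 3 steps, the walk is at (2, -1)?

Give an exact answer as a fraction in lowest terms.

Answer: 3/64

Derivation:
Let h be the number of horizontal steps (so 3-h are vertical). To end at (2,-1) need (h+2)/2 right-steps and ((3-h)-1)/2 up-steps.
Sum over h with 2 ≤ h ≤ 2, h ≡ 0 (mod 2), 3-h ≡ 1 (mod 2):
h=2: C(3,2)·C(2,2)·C(1,0) = 3·1·1 = 3
Total favorable: 3
Total paths: 4^3 = 64
P = 3/64 = 3/64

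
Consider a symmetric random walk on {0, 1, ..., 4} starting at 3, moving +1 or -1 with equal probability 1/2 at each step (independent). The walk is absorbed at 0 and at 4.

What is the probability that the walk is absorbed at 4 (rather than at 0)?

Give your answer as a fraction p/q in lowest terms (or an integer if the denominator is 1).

Symmetric walk (p = 1/2): the harmonic-function argument gives P(hit 4 before 0 | start at 3) = a/N.
P = 3/4 = 3/4

Answer: 3/4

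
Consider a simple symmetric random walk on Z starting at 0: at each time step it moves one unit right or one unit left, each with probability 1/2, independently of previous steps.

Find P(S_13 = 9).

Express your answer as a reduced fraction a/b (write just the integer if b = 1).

Answer: 39/4096

Derivation:
To reach position 9 after 13 steps: need 11 steps of +1 and 2 of -1.
Favorable paths: C(13,11) = 78
Total paths: 2^13 = 8192
P = 78/8192 = 39/4096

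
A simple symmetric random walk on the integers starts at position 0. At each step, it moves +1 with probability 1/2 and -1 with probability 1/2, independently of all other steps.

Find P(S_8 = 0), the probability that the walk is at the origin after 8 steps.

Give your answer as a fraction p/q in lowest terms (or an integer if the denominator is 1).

To return to 0 after 8 steps: need exactly 4 steps of +1 and 4 of -1.
Favorable paths: C(8,4) = 70
Total paths: 2^8 = 256
P = 70/256 = 35/128

Answer: 35/128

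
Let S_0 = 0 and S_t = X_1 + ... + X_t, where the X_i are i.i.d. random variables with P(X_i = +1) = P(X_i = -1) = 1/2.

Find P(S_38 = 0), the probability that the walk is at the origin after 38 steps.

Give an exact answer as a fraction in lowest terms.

Answer: 4418157975/34359738368

Derivation:
To return to 0 after 38 steps: need exactly 19 steps of +1 and 19 of -1.
Favorable paths: C(38,19) = 35345263800
Total paths: 2^38 = 274877906944
P = 35345263800/274877906944 = 4418157975/34359738368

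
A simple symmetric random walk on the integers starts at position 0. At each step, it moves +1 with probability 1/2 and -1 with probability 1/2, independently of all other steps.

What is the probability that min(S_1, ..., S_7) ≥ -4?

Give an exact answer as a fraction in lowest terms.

Answer: 119/128

Derivation:
Let f(t,s) = #length-t paths at position s with S_1..S_t all ≥ -4.
f(t,s) = f(t-1,s-1) + f(t-1,s+1) for s ≥ -4; f(t,s) = 0 for s < -4.
t=0: f(0,0)=1
t=1: f(1,-1)=1 f(1,1)=1
t=2: f(2,-2)=1 f(2,0)=2 f(2,2)=1
t=3: f(3,-3)=1 f(3,-1)=3 f(3,1)=3 f(3,3)=1
t=4: f(4,-4)=1 f(4,-2)=4 f(4,0)=6 f(4,2)=4 f(4,4)=1
t=5: f(5,-3)=5 f(5,-1)=10 f(5,1)=10 f(5,3)=5 f(5,5)=1
t=6: f(6,-4)=5 f(6,-2)=15 f(6,0)=20 f(6,2)=15 f(6,4)=6 f(6,6)=1
t=7: f(7,-3)=20 f(7,-1)=35 f(7,1)=35 f(7,3)=21 f(7,5)=7 f(7,7)=1
Σ_s f(7,s) = 119
P = 119/128 = 119/128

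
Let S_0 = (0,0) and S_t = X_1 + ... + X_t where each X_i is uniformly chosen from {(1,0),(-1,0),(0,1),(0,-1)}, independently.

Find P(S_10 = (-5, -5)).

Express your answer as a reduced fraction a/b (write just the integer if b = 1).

Let h be the number of horizontal steps (so 10-h are vertical). To end at (-5,-5) need (h-5)/2 right-steps and ((10-h)-5)/2 up-steps.
Sum over h with 5 ≤ h ≤ 5, h ≡ 1 (mod 2), 10-h ≡ 1 (mod 2):
h=5: C(10,5)·C(5,0)·C(5,0) = 252·1·1 = 252
Total favorable: 252
Total paths: 4^10 = 1048576
P = 252/1048576 = 63/262144

Answer: 63/262144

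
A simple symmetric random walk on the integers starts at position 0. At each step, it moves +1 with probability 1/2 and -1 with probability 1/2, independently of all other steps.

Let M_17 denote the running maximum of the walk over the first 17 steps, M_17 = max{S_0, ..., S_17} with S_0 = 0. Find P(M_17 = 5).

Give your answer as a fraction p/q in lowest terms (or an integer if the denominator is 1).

Let M_17 = max(S_0,...,S_17). Use the reflection principle: for j ≥ 1, #{paths with M_17 ≥ j} = #{S_17 ≥ j} + #{S_17 ≥ j+1}.
By reflection, #{M_17 ≥ 5} = #{S_17 ≥ 5} + #{S_17 ≥ 6} = 21778 + 9402 = 31180.
#{M_17 ≥ 6} = #{S_17 ≥ 6} + #{S_17 ≥ 7} = 9402 + 9402 = 18804.
#{M_17 = 5} = 31180 - 18804 = 12376.
P(M_17 = 5) = 12376/131072 = 1547/16384

Answer: 1547/16384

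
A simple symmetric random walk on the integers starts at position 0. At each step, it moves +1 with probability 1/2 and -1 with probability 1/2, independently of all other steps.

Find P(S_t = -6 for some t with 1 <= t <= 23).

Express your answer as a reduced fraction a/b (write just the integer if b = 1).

Count via complement. Let g(t,s) = #length-t paths at position s with S_1..S_t all ≠ -6.
g(t,s) = g(t-1,s-1) + g(t-1,s+1) for s ≠ -6; g(t,-6) = 0.
t=0: g(0,0)=1
t=1: g(1,-1)=1 g(1,1)=1
t=2: g(2,-2)=1 g(2,0)=2 g(2,2)=1
t=3: g(3,-3)=1 g(3,-1)=3 g(3,1)=3 g(3,3)=1
t=4: g(4,-4)=1 g(4,-2)=4 g(4,0)=6 g(4,2)=4 g(4,4)=1
t=5: g(5,-5)=1 g(5,-3)=5 g(5,-1)=10 g(5,1)=10 g(5,3)=5 g(5,5)=1
t=6: g(6,-4)=6 g(6,-2)=15 g(6,0)=20 g(6,2)=15 g(6,4)=6 g(6,6)=1
t=7: g(7,-5)=6 g(7,-3)=21 g(7,-1)=35 g(7,1)=35 g(7,3)=21 g(7,5)=7 g(7,7)=1
t=8: g(8,-4)=27 g(8,-2)=56 g(8,0)=70 g(8,2)=56 g(8,4)=28 g(8,6)=8 g(8,8)=1
t=9: g(9,-5)=27 g(9,-3)=83 g(9,-1)=126 g(9,1)=126 g(9,3)=84 g(9,5)=36 g(9,7)=9 g(9,9)=1
t=10: g(10,-4)=110 g(10,-2)=209 g(10,0)=252 g(10,2)=210 g(10,4)=120 g(10,6)=45 g(10,8)=10 g(10,10)=1
t=11: g(11,-5)=110 g(11,-3)=319 g(11,-1)=461 g(11,1)=462 g(11,3)=330 g(11,5)=165 g(11,7)=55 g(11,9)=11 g(11,11)=1
t=12: g(12,-4)=429 g(12,-2)=780 g(12,0)=923 g(12,2)=792 g(12,4)=495 g(12,6)=220 g(12,8)=66 g(12,10)=12 g(12,12)=1
t=13: g(13,-5)=429 g(13,-3)=1209 g(13,-1)=1703 g(13,1)=1715 g(13,3)=1287 g(13,5)=715 g(13,7)=286 g(13,9)=78 g(13,11)=13 g(13,13)=1
t=14: g(14,-4)=1638 g(14,-2)=2912 g(14,0)=3418 g(14,2)=3002 g(14,4)=2002 g(14,6)=1001 g(14,8)=364 g(14,10)=91 g(14,12)=14 g(14,14)=1
t=15: g(15,-5)=1638 g(15,-3)=4550 g(15,-1)=6330 g(15,1)=6420 g(15,3)=5004 g(15,5)=3003 g(15,7)=1365 g(15,9)=455 g(15,11)=105 g(15,13)=15 g(15,15)=1
t=16: g(16,-4)=6188 g(16,-2)=10880 g(16,0)=12750 g(16,2)=11424 g(16,4)=8007 g(16,6)=4368 g(16,8)=1820 g(16,10)=560 g(16,12)=120 g(16,14)=16 g(16,16)=1
t=17: g(17,-5)=6188 g(17,-3)=17068 g(17,-1)=23630 g(17,1)=24174 g(17,3)=19431 g(17,5)=12375 g(17,7)=6188 g(17,9)=2380 g(17,11)=680 g(17,13)=136 g(17,15)=17 g(17,17)=1
t=18: g(18,-4)=23256 g(18,-2)=40698 g(18,0)=47804 g(18,2)=43605 g(18,4)=31806 g(18,6)=18563 g(18,8)=8568 g(18,10)=3060 g(18,12)=816 g(18,14)=153 g(18,16)=18 g(18,18)=1
t=19: g(19,-5)=23256 g(19,-3)=63954 g(19,-1)=88502 g(19,1)=91409 g(19,3)=75411 g(19,5)=50369 g(19,7)=27131 g(19,9)=11628 g(19,11)=3876 g(19,13)=969 g(19,15)=171 g(19,17)=19 g(19,19)=1
t=20: g(20,-4)=87210 g(20,-2)=152456 g(20,0)=179911 g(20,2)=166820 g(20,4)=125780 g(20,6)=77500 g(20,8)=38759 g(20,10)=15504 g(20,12)=4845 g(20,14)=1140 g(20,16)=190 g(20,18)=20 g(20,20)=1
t=21: g(21,-5)=87210 g(21,-3)=239666 g(21,-1)=332367 g(21,1)=346731 g(21,3)=292600 g(21,5)=203280 g(21,7)=116259 g(21,9)=54263 g(21,11)=20349 g(21,13)=5985 g(21,15)=1330 g(21,17)=210 g(21,19)=21 g(21,21)=1
t=22: g(22,-4)=326876 g(22,-2)=572033 g(22,0)=679098 g(22,2)=639331 g(22,4)=495880 g(22,6)=319539 g(22,8)=170522 g(22,10)=74612 g(22,12)=26334 g(22,14)=7315 g(22,16)=1540 g(22,18)=231 g(22,20)=22 g(22,22)=1
t=23: g(23,-5)=326876 g(23,-3)=898909 g(23,-1)=1251131 g(23,1)=1318429 g(23,3)=1135211 g(23,5)=815419 g(23,7)=490061 g(23,9)=245134 g(23,11)=100946 g(23,13)=33649 g(23,15)=8855 g(23,17)=1771 g(23,19)=253 g(23,21)=23 g(23,23)=1
Paths never hitting -6: Σ_s g(23,s) = 6626668
Paths hitting -6: 2^23 - 6626668 = 1761940
P = 1761940/8388608 = 440485/2097152

Answer: 440485/2097152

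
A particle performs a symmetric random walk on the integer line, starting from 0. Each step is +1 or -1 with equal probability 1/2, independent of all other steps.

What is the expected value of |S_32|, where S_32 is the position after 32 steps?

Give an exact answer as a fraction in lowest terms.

S_32 takes values m ≡ 0 (mod 2) with |m| ≤ 32; P(S_32=m) = C(32,(32+m)/2)/2^32.
Total paths: 2^32 = 4294967296
Distribution: P(S=-32)=1/4294967296, P(S=-30)=32/4294967296, P(S=-28)=496/4294967296, P(S=-26)=4960/4294967296, P(S=-24)=35960/4294967296, P(S=-22)=201376/4294967296, P(S=-20)=906192/4294967296, P(S=-18)=3365856/4294967296, P(S=-16)=10518300/4294967296, P(S=-14)=28048800/4294967296, P(S=-12)=64512240/4294967296, P(S=-10)=129024480/4294967296, P(S=-8)=225792840/4294967296, P(S=-6)=347373600/4294967296, P(S=-4)=471435600/4294967296, P(S=-2)=565722720/4294967296, P(S=0)=601080390/4294967296, P(S=2)=565722720/4294967296, P(S=4)=471435600/4294967296, P(S=6)=347373600/4294967296, P(S=8)=225792840/4294967296, P(S=10)=129024480/4294967296, P(S=12)=64512240/4294967296, P(S=14)=28048800/4294967296, P(S=16)=10518300/4294967296, P(S=18)=3365856/4294967296, P(S=20)=906192/4294967296, P(S=22)=201376/4294967296, P(S=24)=35960/4294967296, P(S=26)=4960/4294967296, P(S=28)=496/4294967296, P(S=30)=32/4294967296, P(S=32)=1/4294967296
E[|S_32|] = Σ_m |m|·P(S_32=m) = 19234572480/4294967296 = 300540195/67108864

Answer: 300540195/67108864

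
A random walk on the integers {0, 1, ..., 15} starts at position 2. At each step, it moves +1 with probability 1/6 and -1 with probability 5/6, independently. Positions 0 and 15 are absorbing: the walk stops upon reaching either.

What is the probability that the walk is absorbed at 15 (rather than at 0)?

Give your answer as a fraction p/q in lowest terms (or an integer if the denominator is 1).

Answer: 6/7629394531

Derivation:
Biased walk: p = 1/6, q = 5/6, r = q/p = 5
Gambler's ruin: P(hit 15 before 0 | start at 2) = (1 - r^a)/(1 - r^N)
r^2 = 25; r^15 = 30517578125
P = (1 - 25) / (1 - 30517578125) = -24 / -30517578124 = 6/7629394531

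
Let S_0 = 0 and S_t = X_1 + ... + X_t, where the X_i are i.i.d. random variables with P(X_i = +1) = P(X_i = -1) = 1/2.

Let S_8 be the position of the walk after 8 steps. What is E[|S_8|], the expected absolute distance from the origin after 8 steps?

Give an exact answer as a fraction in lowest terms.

Answer: 35/16

Derivation:
S_8 takes values m ≡ 0 (mod 2) with |m| ≤ 8; P(S_8=m) = C(8,(8+m)/2)/2^8.
Total paths: 2^8 = 256
Distribution: P(S=-8)=1/256, P(S=-6)=8/256, P(S=-4)=28/256, P(S=-2)=56/256, P(S=0)=70/256, P(S=2)=56/256, P(S=4)=28/256, P(S=6)=8/256, P(S=8)=1/256
E[|S_8|] = Σ_m |m|·P(S_8=m) = 560/256 = 35/16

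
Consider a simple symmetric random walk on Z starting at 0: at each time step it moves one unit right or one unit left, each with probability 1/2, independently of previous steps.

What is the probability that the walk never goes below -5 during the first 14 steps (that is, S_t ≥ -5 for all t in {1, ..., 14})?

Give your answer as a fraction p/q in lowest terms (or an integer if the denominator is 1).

Let f(t,s) = #length-t paths at position s with S_1..S_t all ≥ -5.
f(t,s) = f(t-1,s-1) + f(t-1,s+1) for s ≥ -5; f(t,s) = 0 for s < -5.
t=0: f(0,0)=1
t=1: f(1,-1)=1 f(1,1)=1
t=2: f(2,-2)=1 f(2,0)=2 f(2,2)=1
t=3: f(3,-3)=1 f(3,-1)=3 f(3,1)=3 f(3,3)=1
t=4: f(4,-4)=1 f(4,-2)=4 f(4,0)=6 f(4,2)=4 f(4,4)=1
t=5: f(5,-5)=1 f(5,-3)=5 f(5,-1)=10 f(5,1)=10 f(5,3)=5 f(5,5)=1
t=6: f(6,-4)=6 f(6,-2)=15 f(6,0)=20 f(6,2)=15 f(6,4)=6 f(6,6)=1
t=7: f(7,-5)=6 f(7,-3)=21 f(7,-1)=35 f(7,1)=35 f(7,3)=21 f(7,5)=7 f(7,7)=1
t=8: f(8,-4)=27 f(8,-2)=56 f(8,0)=70 f(8,2)=56 f(8,4)=28 f(8,6)=8 f(8,8)=1
t=9: f(9,-5)=27 f(9,-3)=83 f(9,-1)=126 f(9,1)=126 f(9,3)=84 f(9,5)=36 f(9,7)=9 f(9,9)=1
t=10: f(10,-4)=110 f(10,-2)=209 f(10,0)=252 f(10,2)=210 f(10,4)=120 f(10,6)=45 f(10,8)=10 f(10,10)=1
t=11: f(11,-5)=110 f(11,-3)=319 f(11,-1)=461 f(11,1)=462 f(11,3)=330 f(11,5)=165 f(11,7)=55 f(11,9)=11 f(11,11)=1
t=12: f(12,-4)=429 f(12,-2)=780 f(12,0)=923 f(12,2)=792 f(12,4)=495 f(12,6)=220 f(12,8)=66 f(12,10)=12 f(12,12)=1
t=13: f(13,-5)=429 f(13,-3)=1209 f(13,-1)=1703 f(13,1)=1715 f(13,3)=1287 f(13,5)=715 f(13,7)=286 f(13,9)=78 f(13,11)=13 f(13,13)=1
t=14: f(14,-4)=1638 f(14,-2)=2912 f(14,0)=3418 f(14,2)=3002 f(14,4)=2002 f(14,6)=1001 f(14,8)=364 f(14,10)=91 f(14,12)=14 f(14,14)=1
Σ_s f(14,s) = 14443
P = 14443/16384 = 14443/16384

Answer: 14443/16384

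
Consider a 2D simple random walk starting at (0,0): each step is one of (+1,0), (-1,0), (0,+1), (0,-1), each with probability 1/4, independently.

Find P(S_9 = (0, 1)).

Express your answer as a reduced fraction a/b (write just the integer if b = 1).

Answer: 3969/65536

Derivation:
Let h be the number of horizontal steps (so 9-h are vertical). To end at (0,1) need (h+0)/2 right-steps and ((9-h)+1)/2 up-steps.
Sum over h with 0 ≤ h ≤ 8, h ≡ 0 (mod 2), 9-h ≡ 1 (mod 2):
h=0: C(9,0)·C(0,0)·C(9,5) = 1·1·126 = 126
h=2: C(9,2)·C(2,1)·C(7,4) = 36·2·35 = 2520
h=4: C(9,4)·C(4,2)·C(5,3) = 126·6·10 = 7560
h=6: C(9,6)·C(6,3)·C(3,2) = 84·20·3 = 5040
h=8: C(9,8)·C(8,4)·C(1,1) = 9·70·1 = 630
Total favorable: 15876
Total paths: 4^9 = 262144
P = 15876/262144 = 3969/65536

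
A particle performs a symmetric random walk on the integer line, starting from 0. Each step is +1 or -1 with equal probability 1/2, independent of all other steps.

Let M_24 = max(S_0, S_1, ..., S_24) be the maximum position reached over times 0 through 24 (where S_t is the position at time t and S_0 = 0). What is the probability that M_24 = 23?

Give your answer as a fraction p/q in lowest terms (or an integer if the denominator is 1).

Answer: 1/16777216

Derivation:
Let M_24 = max(S_0,...,S_24). Use the reflection principle: for j ≥ 1, #{paths with M_24 ≥ j} = #{S_24 ≥ j} + #{S_24 ≥ j+1}.
By reflection, #{M_24 ≥ 23} = #{S_24 ≥ 23} + #{S_24 ≥ 24} = 1 + 1 = 2.
#{M_24 ≥ 24} = #{S_24 ≥ 24} + #{S_24 ≥ 25} = 1 + 0 = 1.
#{M_24 = 23} = 2 - 1 = 1.
P(M_24 = 23) = 1/16777216 = 1/16777216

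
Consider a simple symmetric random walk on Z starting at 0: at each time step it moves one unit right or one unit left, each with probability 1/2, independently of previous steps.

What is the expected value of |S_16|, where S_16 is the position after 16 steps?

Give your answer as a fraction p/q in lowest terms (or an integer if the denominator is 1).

S_16 takes values m ≡ 0 (mod 2) with |m| ≤ 16; P(S_16=m) = C(16,(16+m)/2)/2^16.
Total paths: 2^16 = 65536
Distribution: P(S=-16)=1/65536, P(S=-14)=16/65536, P(S=-12)=120/65536, P(S=-10)=560/65536, P(S=-8)=1820/65536, P(S=-6)=4368/65536, P(S=-4)=8008/65536, P(S=-2)=11440/65536, P(S=0)=12870/65536, P(S=2)=11440/65536, P(S=4)=8008/65536, P(S=6)=4368/65536, P(S=8)=1820/65536, P(S=10)=560/65536, P(S=12)=120/65536, P(S=14)=16/65536, P(S=16)=1/65536
E[|S_16|] = Σ_m |m|·P(S_16=m) = 205920/65536 = 6435/2048

Answer: 6435/2048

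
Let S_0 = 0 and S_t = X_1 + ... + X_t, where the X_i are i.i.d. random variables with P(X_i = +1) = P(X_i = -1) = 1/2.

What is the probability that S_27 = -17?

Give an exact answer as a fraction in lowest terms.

To reach position -17 after 27 steps: need 5 steps of +1 and 22 of -1.
Favorable paths: C(27,5) = 80730
Total paths: 2^27 = 134217728
P = 80730/134217728 = 40365/67108864

Answer: 40365/67108864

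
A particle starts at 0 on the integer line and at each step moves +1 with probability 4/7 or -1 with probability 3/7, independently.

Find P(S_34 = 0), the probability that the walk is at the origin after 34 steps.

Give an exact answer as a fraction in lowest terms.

Answer: 5177364678450567690049290240/54116956037952111668959660849

Derivation:
To be at 0 after 34 steps: need exactly 17 steps of +1 and 17 of -1.
Number of such sequences: C(34,17) = 2333606220
Each has probability (4/7)^17 · (3/7)^17 = 2218611106740436992/54116956037952111668959660849
P = 2333606220 · 2218611106740436992/54116956037952111668959660849 = 5177364678450567690049290240/54116956037952111668959660849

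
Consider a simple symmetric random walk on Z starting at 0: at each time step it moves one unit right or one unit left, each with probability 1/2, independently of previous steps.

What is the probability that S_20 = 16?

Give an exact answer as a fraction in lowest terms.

Answer: 95/524288

Derivation:
To reach position 16 after 20 steps: need 18 steps of +1 and 2 of -1.
Favorable paths: C(20,18) = 190
Total paths: 2^20 = 1048576
P = 190/1048576 = 95/524288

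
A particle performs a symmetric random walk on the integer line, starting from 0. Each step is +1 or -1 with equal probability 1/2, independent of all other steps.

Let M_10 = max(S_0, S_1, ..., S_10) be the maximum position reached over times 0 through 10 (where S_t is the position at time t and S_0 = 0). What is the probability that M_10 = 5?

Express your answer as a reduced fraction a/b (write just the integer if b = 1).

Answer: 45/1024

Derivation:
Let M_10 = max(S_0,...,S_10). Use the reflection principle: for j ≥ 1, #{paths with M_10 ≥ j} = #{S_10 ≥ j} + #{S_10 ≥ j+1}.
By reflection, #{M_10 ≥ 5} = #{S_10 ≥ 5} + #{S_10 ≥ 6} = 56 + 56 = 112.
#{M_10 ≥ 6} = #{S_10 ≥ 6} + #{S_10 ≥ 7} = 56 + 11 = 67.
#{M_10 = 5} = 112 - 67 = 45.
P(M_10 = 5) = 45/1024 = 45/1024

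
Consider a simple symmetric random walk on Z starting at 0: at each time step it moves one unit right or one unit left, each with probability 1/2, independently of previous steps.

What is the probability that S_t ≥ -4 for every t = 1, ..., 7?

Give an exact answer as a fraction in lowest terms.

Answer: 119/128

Derivation:
Let f(t,s) = #length-t paths at position s with S_1..S_t all ≥ -4.
f(t,s) = f(t-1,s-1) + f(t-1,s+1) for s ≥ -4; f(t,s) = 0 for s < -4.
t=0: f(0,0)=1
t=1: f(1,-1)=1 f(1,1)=1
t=2: f(2,-2)=1 f(2,0)=2 f(2,2)=1
t=3: f(3,-3)=1 f(3,-1)=3 f(3,1)=3 f(3,3)=1
t=4: f(4,-4)=1 f(4,-2)=4 f(4,0)=6 f(4,2)=4 f(4,4)=1
t=5: f(5,-3)=5 f(5,-1)=10 f(5,1)=10 f(5,3)=5 f(5,5)=1
t=6: f(6,-4)=5 f(6,-2)=15 f(6,0)=20 f(6,2)=15 f(6,4)=6 f(6,6)=1
t=7: f(7,-3)=20 f(7,-1)=35 f(7,1)=35 f(7,3)=21 f(7,5)=7 f(7,7)=1
Σ_s f(7,s) = 119
P = 119/128 = 119/128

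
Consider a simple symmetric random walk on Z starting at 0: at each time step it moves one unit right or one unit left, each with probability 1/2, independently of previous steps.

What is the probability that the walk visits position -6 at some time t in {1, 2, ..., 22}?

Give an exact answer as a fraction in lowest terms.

Answer: 440485/2097152

Derivation:
Count via complement. Let g(t,s) = #length-t paths at position s with S_1..S_t all ≠ -6.
g(t,s) = g(t-1,s-1) + g(t-1,s+1) for s ≠ -6; g(t,-6) = 0.
t=0: g(0,0)=1
t=1: g(1,-1)=1 g(1,1)=1
t=2: g(2,-2)=1 g(2,0)=2 g(2,2)=1
t=3: g(3,-3)=1 g(3,-1)=3 g(3,1)=3 g(3,3)=1
t=4: g(4,-4)=1 g(4,-2)=4 g(4,0)=6 g(4,2)=4 g(4,4)=1
t=5: g(5,-5)=1 g(5,-3)=5 g(5,-1)=10 g(5,1)=10 g(5,3)=5 g(5,5)=1
t=6: g(6,-4)=6 g(6,-2)=15 g(6,0)=20 g(6,2)=15 g(6,4)=6 g(6,6)=1
t=7: g(7,-5)=6 g(7,-3)=21 g(7,-1)=35 g(7,1)=35 g(7,3)=21 g(7,5)=7 g(7,7)=1
t=8: g(8,-4)=27 g(8,-2)=56 g(8,0)=70 g(8,2)=56 g(8,4)=28 g(8,6)=8 g(8,8)=1
t=9: g(9,-5)=27 g(9,-3)=83 g(9,-1)=126 g(9,1)=126 g(9,3)=84 g(9,5)=36 g(9,7)=9 g(9,9)=1
t=10: g(10,-4)=110 g(10,-2)=209 g(10,0)=252 g(10,2)=210 g(10,4)=120 g(10,6)=45 g(10,8)=10 g(10,10)=1
t=11: g(11,-5)=110 g(11,-3)=319 g(11,-1)=461 g(11,1)=462 g(11,3)=330 g(11,5)=165 g(11,7)=55 g(11,9)=11 g(11,11)=1
t=12: g(12,-4)=429 g(12,-2)=780 g(12,0)=923 g(12,2)=792 g(12,4)=495 g(12,6)=220 g(12,8)=66 g(12,10)=12 g(12,12)=1
t=13: g(13,-5)=429 g(13,-3)=1209 g(13,-1)=1703 g(13,1)=1715 g(13,3)=1287 g(13,5)=715 g(13,7)=286 g(13,9)=78 g(13,11)=13 g(13,13)=1
t=14: g(14,-4)=1638 g(14,-2)=2912 g(14,0)=3418 g(14,2)=3002 g(14,4)=2002 g(14,6)=1001 g(14,8)=364 g(14,10)=91 g(14,12)=14 g(14,14)=1
t=15: g(15,-5)=1638 g(15,-3)=4550 g(15,-1)=6330 g(15,1)=6420 g(15,3)=5004 g(15,5)=3003 g(15,7)=1365 g(15,9)=455 g(15,11)=105 g(15,13)=15 g(15,15)=1
t=16: g(16,-4)=6188 g(16,-2)=10880 g(16,0)=12750 g(16,2)=11424 g(16,4)=8007 g(16,6)=4368 g(16,8)=1820 g(16,10)=560 g(16,12)=120 g(16,14)=16 g(16,16)=1
t=17: g(17,-5)=6188 g(17,-3)=17068 g(17,-1)=23630 g(17,1)=24174 g(17,3)=19431 g(17,5)=12375 g(17,7)=6188 g(17,9)=2380 g(17,11)=680 g(17,13)=136 g(17,15)=17 g(17,17)=1
t=18: g(18,-4)=23256 g(18,-2)=40698 g(18,0)=47804 g(18,2)=43605 g(18,4)=31806 g(18,6)=18563 g(18,8)=8568 g(18,10)=3060 g(18,12)=816 g(18,14)=153 g(18,16)=18 g(18,18)=1
t=19: g(19,-5)=23256 g(19,-3)=63954 g(19,-1)=88502 g(19,1)=91409 g(19,3)=75411 g(19,5)=50369 g(19,7)=27131 g(19,9)=11628 g(19,11)=3876 g(19,13)=969 g(19,15)=171 g(19,17)=19 g(19,19)=1
t=20: g(20,-4)=87210 g(20,-2)=152456 g(20,0)=179911 g(20,2)=166820 g(20,4)=125780 g(20,6)=77500 g(20,8)=38759 g(20,10)=15504 g(20,12)=4845 g(20,14)=1140 g(20,16)=190 g(20,18)=20 g(20,20)=1
t=21: g(21,-5)=87210 g(21,-3)=239666 g(21,-1)=332367 g(21,1)=346731 g(21,3)=292600 g(21,5)=203280 g(21,7)=116259 g(21,9)=54263 g(21,11)=20349 g(21,13)=5985 g(21,15)=1330 g(21,17)=210 g(21,19)=21 g(21,21)=1
t=22: g(22,-4)=326876 g(22,-2)=572033 g(22,0)=679098 g(22,2)=639331 g(22,4)=495880 g(22,6)=319539 g(22,8)=170522 g(22,10)=74612 g(22,12)=26334 g(22,14)=7315 g(22,16)=1540 g(22,18)=231 g(22,20)=22 g(22,22)=1
Paths never hitting -6: Σ_s g(22,s) = 3313334
Paths hitting -6: 2^22 - 3313334 = 880970
P = 880970/4194304 = 440485/2097152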